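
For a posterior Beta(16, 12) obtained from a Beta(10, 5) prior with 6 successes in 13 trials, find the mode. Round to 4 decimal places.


Mode = (alpha - 1) / (alpha + beta - 2)
= 15 / 26
= 0.5769

0.5769


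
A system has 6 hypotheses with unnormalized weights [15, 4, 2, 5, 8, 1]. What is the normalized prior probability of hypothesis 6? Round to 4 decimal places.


The normalized prior is the weight divided by the total.
Total weight = 35
P(H6) = 1 / 35 = 0.0286

0.0286


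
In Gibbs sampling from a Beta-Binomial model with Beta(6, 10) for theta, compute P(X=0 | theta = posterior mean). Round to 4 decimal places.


Posterior mean = alpha/(alpha+beta) = 6/16 = 0.375
P(X=0|theta=mean) = 1 - theta = 0.625

0.625


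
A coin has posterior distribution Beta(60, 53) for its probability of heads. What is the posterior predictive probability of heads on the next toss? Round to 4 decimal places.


Posterior predictive = E[theta] = alpha/(alpha+beta)
= 60/113
= 0.531

0.531


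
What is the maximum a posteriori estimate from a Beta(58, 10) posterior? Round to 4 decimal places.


The MAP estimate equals the mode of the distribution.
Mode of Beta(a,b) = (a-1)/(a+b-2)
= 57/66
= 0.8636

0.8636


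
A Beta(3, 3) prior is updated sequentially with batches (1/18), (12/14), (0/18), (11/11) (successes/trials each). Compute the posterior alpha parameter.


Sequential conjugate updating is equivalent to a single batch update.
Total successes across all batches = 24
alpha_posterior = alpha_prior + total_successes = 3 + 24
= 27

27


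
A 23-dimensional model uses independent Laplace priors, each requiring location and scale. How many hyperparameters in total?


Per parameter: 2 (location and scale).
Total = 23 * 2 = 46

46


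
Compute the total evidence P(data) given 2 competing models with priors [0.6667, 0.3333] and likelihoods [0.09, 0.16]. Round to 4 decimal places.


Marginal likelihood = sum P(model_i) * P(data|model_i)
Model 1: 0.6667 * 0.09 = 0.06
Model 2: 0.3333 * 0.16 = 0.0533
Total = 0.1133

0.1133


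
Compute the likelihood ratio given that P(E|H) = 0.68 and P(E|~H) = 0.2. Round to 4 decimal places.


LR = P(E|H) / P(E|~H)
= 0.68 / 0.2 = 3.4

3.4


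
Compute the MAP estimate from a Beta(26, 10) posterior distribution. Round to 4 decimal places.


MAP = mode of Beta distribution
= (alpha - 1)/(alpha + beta - 2)
= (26-1)/(26+10-2)
= 25/34 = 0.7353

0.7353


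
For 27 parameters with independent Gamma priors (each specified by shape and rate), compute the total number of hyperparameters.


A Gamma prior has 2 hyperparameters per parameter.
Total = 27 * 2 = 54

54


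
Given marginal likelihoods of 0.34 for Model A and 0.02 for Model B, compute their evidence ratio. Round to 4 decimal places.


Ratio = ML(A) / ML(B) = 0.34/0.02
= 17.0

17.0


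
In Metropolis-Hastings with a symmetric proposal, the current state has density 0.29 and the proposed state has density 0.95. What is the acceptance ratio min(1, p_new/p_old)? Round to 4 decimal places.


Ratio = p_new / p_old = 0.95 / 0.29 = 3.2759
Acceptance = min(1, 3.2759) = 1.0

1.0


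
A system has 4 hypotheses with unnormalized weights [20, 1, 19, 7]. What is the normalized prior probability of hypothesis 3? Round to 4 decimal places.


The normalized prior is the weight divided by the total.
Total weight = 47
P(H3) = 19 / 47 = 0.4043

0.4043


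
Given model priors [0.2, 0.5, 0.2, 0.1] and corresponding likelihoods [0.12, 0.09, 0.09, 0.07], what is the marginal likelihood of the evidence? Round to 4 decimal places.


P(E) = sum_i P(M_i) P(E|M_i)
= 0.024 + 0.045 + 0.018 + 0.007
= 0.094

0.094


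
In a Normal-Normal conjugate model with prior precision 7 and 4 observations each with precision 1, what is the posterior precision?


Posterior precision = prior precision + n * observation precision
= 7 + 4 * 1
= 7 + 4 = 11

11


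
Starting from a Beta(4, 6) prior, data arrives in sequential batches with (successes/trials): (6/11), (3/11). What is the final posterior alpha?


In sequential Bayesian updating, we sum all successes.
Total successes = 9
Final alpha = 4 + 9 = 13

13


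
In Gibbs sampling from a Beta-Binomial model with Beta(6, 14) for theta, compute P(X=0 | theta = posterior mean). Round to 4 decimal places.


Posterior mean = alpha/(alpha+beta) = 6/20 = 0.3
P(X=0|theta=mean) = 1 - theta = 0.7

0.7


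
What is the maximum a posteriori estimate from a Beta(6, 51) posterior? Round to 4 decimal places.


The MAP estimate equals the mode of the distribution.
Mode of Beta(a,b) = (a-1)/(a+b-2)
= 5/55
= 0.0909

0.0909


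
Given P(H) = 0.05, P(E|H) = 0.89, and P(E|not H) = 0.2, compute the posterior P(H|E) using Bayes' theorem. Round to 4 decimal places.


By Bayes' theorem: P(H|E) = P(E|H)*P(H) / P(E)
P(E) = P(E|H)*P(H) + P(E|not H)*P(not H)
P(E) = 0.89*0.05 + 0.2*0.95 = 0.2345
P(H|E) = 0.89*0.05 / 0.2345 = 0.1898

0.1898


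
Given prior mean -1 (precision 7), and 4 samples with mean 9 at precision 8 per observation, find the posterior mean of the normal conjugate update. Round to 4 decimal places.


The posterior mean is a precision-weighted average of prior and data.
Post. prec. = 7 + 32 = 39
Post. mean = (-7 + 288)/39 = 281/39 = 7.2051

7.2051


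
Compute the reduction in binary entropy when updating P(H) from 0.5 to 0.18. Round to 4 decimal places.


H_before = -p*log2(p) - (1-p)*log2(1-p) for p=0.5: 1.0
H_after for p=0.18: 0.6801
Reduction = 1.0 - 0.6801 = 0.3199

0.3199


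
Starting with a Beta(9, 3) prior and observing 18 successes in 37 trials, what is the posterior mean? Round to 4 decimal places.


Posterior parameters: alpha = 9 + 18 = 27
beta = 3 + 19 = 22
Posterior mean = alpha / (alpha + beta) = 27 / 49
= 0.551

0.551


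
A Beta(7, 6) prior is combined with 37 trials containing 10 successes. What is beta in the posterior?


In conjugate updating:
beta_posterior = beta_prior + (n - k)
= 6 + (37 - 10)
= 6 + 27 = 33

33


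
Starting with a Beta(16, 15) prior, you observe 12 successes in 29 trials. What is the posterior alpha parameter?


For a Beta-Binomial conjugate model:
Posterior alpha = prior alpha + number of successes
= 16 + 12 = 28

28


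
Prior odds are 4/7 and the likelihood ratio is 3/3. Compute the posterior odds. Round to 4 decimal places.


Posterior odds = prior odds * likelihood ratio
= (4/7) * (3/3)
= 12 / 21
= 0.5714

0.5714


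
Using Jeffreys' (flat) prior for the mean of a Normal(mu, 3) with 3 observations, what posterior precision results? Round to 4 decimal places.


Flat prior means prior precision is 0.
Posterior precision = n / sigma^2 = 3/3 = 1.0

1.0


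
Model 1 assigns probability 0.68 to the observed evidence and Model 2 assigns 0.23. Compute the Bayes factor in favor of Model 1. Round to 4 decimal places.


BF = P(data|M1) / P(data|M2)
= 0.68 / 0.23 = 2.9565

2.9565


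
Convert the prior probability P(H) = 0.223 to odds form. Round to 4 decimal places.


P(not H) = 1 - 0.223 = 0.777
Odds = 0.223 / 0.777 = 0.287

0.287


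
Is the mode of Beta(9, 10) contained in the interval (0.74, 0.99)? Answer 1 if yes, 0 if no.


Mode = (a-1)/(a+b-2) = 8/17 = 0.4706
Interval: (0.74, 0.99)
Contains mode? 0

0


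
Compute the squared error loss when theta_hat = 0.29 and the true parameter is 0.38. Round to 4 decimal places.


L = (theta_hat - theta_true)^2
= (0.29 - 0.38)^2
= -0.09^2 = 0.0081

0.0081


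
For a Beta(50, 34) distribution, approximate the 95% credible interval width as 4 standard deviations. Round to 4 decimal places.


Variance of Beta(a,b) = ab / ((a+b)^2 * (a+b+1))
= 50*34 / ((84)^2 * 85)
= 0.0028
SD = sqrt(0.0028) = 0.0532
Width = 4 * SD = 0.213

0.213


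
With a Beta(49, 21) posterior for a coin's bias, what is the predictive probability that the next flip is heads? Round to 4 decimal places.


The predictive probability equals the posterior mean.
P(next = heads) = alpha / (alpha + beta)
= 49 / 70 = 0.7

0.7


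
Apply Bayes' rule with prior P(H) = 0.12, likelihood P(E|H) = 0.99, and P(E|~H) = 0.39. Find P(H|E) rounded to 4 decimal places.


Step 1: Compute marginal P(E) = P(E|H)P(H) + P(E|~H)P(~H)
= 0.99*0.12 + 0.39*0.88 = 0.462
Step 2: P(H|E) = P(E|H)P(H)/P(E) = 0.1188/0.462
= 0.2571

0.2571


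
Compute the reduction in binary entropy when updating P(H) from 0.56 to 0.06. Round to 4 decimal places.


H_before = -p*log2(p) - (1-p)*log2(1-p) for p=0.56: 0.9896
H_after for p=0.06: 0.3274
Reduction = 0.9896 - 0.3274 = 0.6621

0.6621


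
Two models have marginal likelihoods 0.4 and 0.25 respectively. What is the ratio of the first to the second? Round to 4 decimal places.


Evidence ratio = 0.4 / 0.25
= 1.6

1.6


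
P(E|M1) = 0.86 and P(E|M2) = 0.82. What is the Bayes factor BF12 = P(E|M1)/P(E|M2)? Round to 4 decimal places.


Bayes factor BF12 = P(E|M1) / P(E|M2)
= 0.86 / 0.82
= 1.0488

1.0488


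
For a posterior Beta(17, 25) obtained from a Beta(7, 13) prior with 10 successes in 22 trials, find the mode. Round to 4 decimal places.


Mode = (alpha - 1) / (alpha + beta - 2)
= 16 / 40
= 0.4

0.4


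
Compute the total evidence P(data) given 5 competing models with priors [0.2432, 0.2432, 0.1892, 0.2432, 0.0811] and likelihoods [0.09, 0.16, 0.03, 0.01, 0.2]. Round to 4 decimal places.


Marginal likelihood = sum P(model_i) * P(data|model_i)
Model 1: 0.2432 * 0.09 = 0.0219
Model 2: 0.2432 * 0.16 = 0.0389
Model 3: 0.1892 * 0.03 = 0.0057
Model 4: 0.2432 * 0.01 = 0.0024
Model 5: 0.0811 * 0.2 = 0.0162
Total = 0.0851

0.0851


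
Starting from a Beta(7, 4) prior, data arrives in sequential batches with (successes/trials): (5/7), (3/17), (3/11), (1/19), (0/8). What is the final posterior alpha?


In sequential Bayesian updating, we sum all successes.
Total successes = 12
Final alpha = 7 + 12 = 19

19


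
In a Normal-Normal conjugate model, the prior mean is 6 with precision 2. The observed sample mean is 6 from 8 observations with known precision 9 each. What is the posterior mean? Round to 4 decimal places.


Posterior precision = tau0 + n*tau = 2 + 8*9 = 74
Posterior mean = (tau0*mu0 + n*tau*xbar) / posterior_precision
= (2*6 + 8*9*6) / 74
= 444 / 74 = 6.0

6.0


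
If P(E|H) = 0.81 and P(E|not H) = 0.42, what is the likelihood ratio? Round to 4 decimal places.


Likelihood ratio = P(E|H) / P(E|not H)
= 0.81 / 0.42
= 1.9286

1.9286


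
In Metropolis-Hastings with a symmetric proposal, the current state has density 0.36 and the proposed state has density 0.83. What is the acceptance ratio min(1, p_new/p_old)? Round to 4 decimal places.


Ratio = p_new / p_old = 0.83 / 0.36 = 2.3056
Acceptance = min(1, 2.3056) = 1.0

1.0


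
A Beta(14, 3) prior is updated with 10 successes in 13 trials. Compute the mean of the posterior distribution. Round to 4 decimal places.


After update: Beta(24, 6)
Mean = 24 / (24 + 6) = 24 / 30
= 0.8

0.8


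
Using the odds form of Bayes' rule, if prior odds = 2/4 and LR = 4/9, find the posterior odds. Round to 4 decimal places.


Bayes' rule in odds form: posterior odds = prior odds * LR
= (2 * 4) / (4 * 9)
= 8/36 = 0.2222

0.2222


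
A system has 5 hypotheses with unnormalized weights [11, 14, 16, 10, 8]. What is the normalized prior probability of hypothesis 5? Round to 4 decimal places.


The normalized prior is the weight divided by the total.
Total weight = 59
P(H5) = 8 / 59 = 0.1356

0.1356


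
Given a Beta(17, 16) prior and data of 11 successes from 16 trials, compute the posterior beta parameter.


Number of failures = 16 - 11 = 5
Posterior beta = 16 + 5 = 21

21


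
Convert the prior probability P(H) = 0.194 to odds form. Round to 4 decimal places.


P(not H) = 1 - 0.194 = 0.806
Odds = 0.194 / 0.806 = 0.2407

0.2407


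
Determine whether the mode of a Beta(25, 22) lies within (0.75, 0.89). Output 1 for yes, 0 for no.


First find the mode: (a-1)/(a+b-2) = 0.5333
Is 0.5333 in (0.75, 0.89)? 0

0


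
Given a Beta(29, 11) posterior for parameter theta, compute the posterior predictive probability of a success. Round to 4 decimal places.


For a Beta-Bernoulli model, the predictive probability is the mean:
P(success) = 29/(29+11) = 29/40 = 0.725

0.725


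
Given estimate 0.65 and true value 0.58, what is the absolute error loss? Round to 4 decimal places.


Absolute error = |estimate - true|
= |0.07| = 0.07

0.07


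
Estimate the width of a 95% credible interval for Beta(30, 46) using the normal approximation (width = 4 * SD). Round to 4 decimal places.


For Beta(a,b): Var = ab/((a+b)^2(a+b+1))
Var = 0.0031, SD = 0.0557
Approximate 95% CI width = 4 * 0.0557 = 0.2228

0.2228


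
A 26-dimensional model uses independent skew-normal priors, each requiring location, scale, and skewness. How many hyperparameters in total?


Per parameter: 3 (location, scale, and skewness).
Total = 26 * 3 = 78

78


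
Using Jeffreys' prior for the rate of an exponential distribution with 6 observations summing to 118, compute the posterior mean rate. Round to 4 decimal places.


Jeffreys' prior leads to posterior Gamma(6, 118).
Mean = 6/118 = 0.0508

0.0508


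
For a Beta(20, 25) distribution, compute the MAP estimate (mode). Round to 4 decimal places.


MAP = mode = (a-1)/(a+b-2)
= (20-1)/(20+25-2)
= 19/43 = 0.4419

0.4419


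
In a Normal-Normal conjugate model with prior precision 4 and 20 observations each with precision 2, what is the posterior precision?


Posterior precision = prior precision + n * observation precision
= 4 + 20 * 2
= 4 + 40 = 44

44


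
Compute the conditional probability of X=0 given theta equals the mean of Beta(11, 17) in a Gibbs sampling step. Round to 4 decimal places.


Mean of Beta(11, 17) = 0.3929
P(X=0 | theta=0.3929) = 0.6071

0.6071


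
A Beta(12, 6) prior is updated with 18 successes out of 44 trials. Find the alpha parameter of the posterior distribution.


In the Beta-Binomial conjugate update:
alpha_post = alpha_prior + successes
= 12 + 18
= 30

30


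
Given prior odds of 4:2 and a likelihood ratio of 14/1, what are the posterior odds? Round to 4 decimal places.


Posterior odds = prior odds * LR
Prior odds = 4/2 = 2.0
LR = 14/1 = 14.0
Posterior odds = 2.0 * 14.0 = 28.0

28.0


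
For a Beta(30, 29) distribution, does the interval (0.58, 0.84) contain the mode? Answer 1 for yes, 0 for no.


Mode of Beta(a,b) = (a-1)/(a+b-2)
= (30-1)/(30+29-2) = 0.5088
Check: 0.58 <= 0.5088 <= 0.84?
Result: 0

0


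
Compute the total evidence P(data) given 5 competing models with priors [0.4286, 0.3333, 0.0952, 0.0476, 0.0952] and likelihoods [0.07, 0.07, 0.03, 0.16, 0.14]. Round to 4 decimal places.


Marginal likelihood = sum P(model_i) * P(data|model_i)
Model 1: 0.4286 * 0.07 = 0.03
Model 2: 0.3333 * 0.07 = 0.0233
Model 3: 0.0952 * 0.03 = 0.0029
Model 4: 0.0476 * 0.16 = 0.0076
Model 5: 0.0952 * 0.14 = 0.0133
Total = 0.0771

0.0771


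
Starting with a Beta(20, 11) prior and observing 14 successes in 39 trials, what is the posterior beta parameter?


Posterior beta = prior beta + failures
Failures = 39 - 14 = 25
beta_post = 11 + 25 = 36

36


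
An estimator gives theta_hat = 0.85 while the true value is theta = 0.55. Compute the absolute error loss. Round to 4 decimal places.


The absolute error loss is |theta_hat - theta|
= |0.85 - 0.55|
= 0.3

0.3


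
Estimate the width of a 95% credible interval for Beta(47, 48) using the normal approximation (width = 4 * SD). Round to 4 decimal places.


For Beta(a,b): Var = ab/((a+b)^2(a+b+1))
Var = 0.0026, SD = 0.051
Approximate 95% CI width = 4 * 0.051 = 0.2041

0.2041


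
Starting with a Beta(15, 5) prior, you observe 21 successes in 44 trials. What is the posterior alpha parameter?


For a Beta-Binomial conjugate model:
Posterior alpha = prior alpha + number of successes
= 15 + 21 = 36

36


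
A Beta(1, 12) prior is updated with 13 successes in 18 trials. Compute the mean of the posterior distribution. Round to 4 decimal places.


After update: Beta(14, 17)
Mean = 14 / (14 + 17) = 14 / 31
= 0.4516

0.4516


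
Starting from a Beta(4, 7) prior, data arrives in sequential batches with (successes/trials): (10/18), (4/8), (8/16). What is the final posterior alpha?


In sequential Bayesian updating, we sum all successes.
Total successes = 22
Final alpha = 4 + 22 = 26

26


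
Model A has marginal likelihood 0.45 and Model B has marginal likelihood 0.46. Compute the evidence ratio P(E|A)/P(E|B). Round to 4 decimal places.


Evidence ratio = P(E|A) / P(E|B)
= 0.45 / 0.46
= 0.9783

0.9783


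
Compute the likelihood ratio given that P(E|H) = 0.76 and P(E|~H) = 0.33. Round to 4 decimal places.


LR = P(E|H) / P(E|~H)
= 0.76 / 0.33 = 2.303

2.303


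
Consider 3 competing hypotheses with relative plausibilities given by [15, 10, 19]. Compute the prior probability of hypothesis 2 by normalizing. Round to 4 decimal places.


Sum of weights = 15 + 10 + 19 = 44
Normalized prior for H2 = 10 / 44
= 0.2273

0.2273


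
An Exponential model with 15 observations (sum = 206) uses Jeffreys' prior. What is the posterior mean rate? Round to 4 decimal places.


Posterior Gamma(15, 206)
E[lambda] = 15/206 = 0.0728

0.0728


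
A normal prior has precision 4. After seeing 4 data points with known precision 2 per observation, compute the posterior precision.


In the conjugate normal model, precisions add:
tau_posterior = tau_prior + n * tau_data
= 4 + 4*2 = 12

12


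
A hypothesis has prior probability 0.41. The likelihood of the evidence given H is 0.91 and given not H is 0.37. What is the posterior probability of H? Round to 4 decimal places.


Using Bayes' theorem:
P(E) = 0.41 * 0.91 + 0.59 * 0.37
P(E) = 0.5914
P(H|E) = (0.41 * 0.91) / 0.5914 = 0.6309

0.6309


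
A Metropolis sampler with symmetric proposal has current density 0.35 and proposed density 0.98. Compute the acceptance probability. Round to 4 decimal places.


For symmetric proposals, acceptance = min(1, pi(x*)/pi(x))
= min(1, 0.98/0.35)
= min(1, 2.8) = 1.0

1.0


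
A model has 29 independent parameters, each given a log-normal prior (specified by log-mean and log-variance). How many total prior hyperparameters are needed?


Each log-normal prior needs 2 hyperparameters (log-mean and log-variance).
Total = 2 * 29 = 58

58


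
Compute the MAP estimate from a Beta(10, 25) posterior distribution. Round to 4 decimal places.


MAP = mode of Beta distribution
= (alpha - 1)/(alpha + beta - 2)
= (10-1)/(10+25-2)
= 9/33 = 0.2727

0.2727


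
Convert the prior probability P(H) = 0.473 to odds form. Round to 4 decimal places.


P(not H) = 1 - 0.473 = 0.527
Odds = 0.473 / 0.527 = 0.8975

0.8975


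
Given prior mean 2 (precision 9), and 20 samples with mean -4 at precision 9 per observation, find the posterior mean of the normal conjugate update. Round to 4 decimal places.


The posterior mean is a precision-weighted average of prior and data.
Post. prec. = 9 + 180 = 189
Post. mean = (18 + -720)/189 = -702/189 = -3.7143

-3.7143


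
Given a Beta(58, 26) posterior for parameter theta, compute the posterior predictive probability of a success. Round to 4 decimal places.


For a Beta-Bernoulli model, the predictive probability is the mean:
P(success) = 58/(58+26) = 58/84 = 0.6905

0.6905


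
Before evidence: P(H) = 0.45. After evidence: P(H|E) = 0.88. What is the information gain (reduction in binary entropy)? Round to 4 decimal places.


Prior entropy = 0.9928
Posterior entropy = 0.5294
Information gain = 0.9928 - 0.5294 = 0.4634

0.4634


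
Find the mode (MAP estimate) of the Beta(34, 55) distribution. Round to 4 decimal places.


For Beta(a,b) with a,b > 1:
Mode = (a-1)/(a+b-2) = (34-1)/(89-2)
= 33/87 = 0.3793

0.3793


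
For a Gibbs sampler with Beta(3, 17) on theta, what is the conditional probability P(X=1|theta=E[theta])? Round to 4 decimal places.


E[theta] = 3/(3+17) = 0.15
P(X=1|theta) = theta = 0.15

0.15


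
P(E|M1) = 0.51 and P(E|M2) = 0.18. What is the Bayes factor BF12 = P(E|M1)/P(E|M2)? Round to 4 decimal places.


Bayes factor BF12 = P(E|M1) / P(E|M2)
= 0.51 / 0.18
= 2.8333

2.8333


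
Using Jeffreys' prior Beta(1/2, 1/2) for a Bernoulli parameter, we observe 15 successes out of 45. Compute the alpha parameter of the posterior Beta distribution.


Conjugate update: Beta(0.5 + k, 0.5 + n - k).
k = 15, n - k = 30
Posterior alpha = 0.5 + k = 0.5 + 15 = 15.5

15.5


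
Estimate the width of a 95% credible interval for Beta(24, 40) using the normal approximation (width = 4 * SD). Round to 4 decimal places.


For Beta(a,b): Var = ab/((a+b)^2(a+b+1))
Var = 0.0036, SD = 0.06
Approximate 95% CI width = 4 * 0.06 = 0.2402

0.2402


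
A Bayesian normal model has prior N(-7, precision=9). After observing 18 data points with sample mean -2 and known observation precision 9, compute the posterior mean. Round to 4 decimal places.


Posterior mean = (prior_precision * prior_mean + n * data_precision * data_mean) / (prior_precision + n * data_precision)
Numerator = 9*-7 + 18*9*-2 = -387
Denominator = 9 + 18*9 = 171
Posterior mean = -2.2632

-2.2632


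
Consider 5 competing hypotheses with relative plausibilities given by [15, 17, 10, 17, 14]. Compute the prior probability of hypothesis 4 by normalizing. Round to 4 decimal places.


Sum of weights = 15 + 17 + 10 + 17 + 14 = 73
Normalized prior for H4 = 17 / 73
= 0.2329

0.2329


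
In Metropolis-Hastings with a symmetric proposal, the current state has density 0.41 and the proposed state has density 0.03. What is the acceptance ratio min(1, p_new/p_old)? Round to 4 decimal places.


Ratio = p_new / p_old = 0.03 / 0.41 = 0.0732
Acceptance = min(1, 0.0732) = 0.0732

0.0732


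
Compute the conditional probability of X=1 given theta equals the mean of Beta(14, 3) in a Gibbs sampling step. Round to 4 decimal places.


Mean of Beta(14, 3) = 0.8235
P(X=1 | theta=0.8235) = 0.8235

0.8235


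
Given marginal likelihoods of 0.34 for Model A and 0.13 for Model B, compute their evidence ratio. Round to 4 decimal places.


Ratio = ML(A) / ML(B) = 0.34/0.13
= 2.6154

2.6154


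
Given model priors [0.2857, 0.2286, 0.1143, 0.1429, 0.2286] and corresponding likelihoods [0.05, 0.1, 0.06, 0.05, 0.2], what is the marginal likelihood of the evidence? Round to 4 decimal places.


P(E) = sum_i P(M_i) P(E|M_i)
= 0.0143 + 0.0229 + 0.0069 + 0.0071 + 0.0457
= 0.0969

0.0969


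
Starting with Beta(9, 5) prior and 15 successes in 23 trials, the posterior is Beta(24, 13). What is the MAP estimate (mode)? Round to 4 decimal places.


The mode of Beta(a, b) when a > 1 and b > 1 is (a-1)/(a+b-2)
= (24 - 1) / (24 + 13 - 2)
= 23 / 35
= 0.6571

0.6571


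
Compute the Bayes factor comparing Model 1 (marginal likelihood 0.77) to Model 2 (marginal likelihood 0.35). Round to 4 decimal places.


BF12 = marginal likelihood of M1 / marginal likelihood of M2
= 0.77/0.35
= 2.2

2.2


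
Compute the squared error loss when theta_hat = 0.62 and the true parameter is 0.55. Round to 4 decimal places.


L = (theta_hat - theta_true)^2
= (0.62 - 0.55)^2
= 0.07^2 = 0.0049

0.0049


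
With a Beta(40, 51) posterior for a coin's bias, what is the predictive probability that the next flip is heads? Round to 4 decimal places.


The predictive probability equals the posterior mean.
P(next = heads) = alpha / (alpha + beta)
= 40 / 91 = 0.4396

0.4396


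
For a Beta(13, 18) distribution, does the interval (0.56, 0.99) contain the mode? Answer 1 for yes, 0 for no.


Mode of Beta(a,b) = (a-1)/(a+b-2)
= (13-1)/(13+18-2) = 0.4138
Check: 0.56 <= 0.4138 <= 0.99?
Result: 0

0


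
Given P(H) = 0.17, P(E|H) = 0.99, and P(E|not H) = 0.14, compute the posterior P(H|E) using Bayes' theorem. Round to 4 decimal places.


By Bayes' theorem: P(H|E) = P(E|H)*P(H) / P(E)
P(E) = P(E|H)*P(H) + P(E|not H)*P(not H)
P(E) = 0.99*0.17 + 0.14*0.83 = 0.2845
P(H|E) = 0.99*0.17 / 0.2845 = 0.5916

0.5916


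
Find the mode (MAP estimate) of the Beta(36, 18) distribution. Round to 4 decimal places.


For Beta(a,b) with a,b > 1:
Mode = (a-1)/(a+b-2) = (36-1)/(54-2)
= 35/52 = 0.6731

0.6731


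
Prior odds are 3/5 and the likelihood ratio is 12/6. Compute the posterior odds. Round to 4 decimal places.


Posterior odds = prior odds * likelihood ratio
= (3/5) * (12/6)
= 36 / 30
= 1.2

1.2


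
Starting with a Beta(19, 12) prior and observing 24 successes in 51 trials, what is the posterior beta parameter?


Posterior beta = prior beta + failures
Failures = 51 - 24 = 27
beta_post = 12 + 27 = 39

39


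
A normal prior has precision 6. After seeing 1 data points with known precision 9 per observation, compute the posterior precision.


In the conjugate normal model, precisions add:
tau_posterior = tau_prior + n * tau_data
= 6 + 1*9 = 15

15


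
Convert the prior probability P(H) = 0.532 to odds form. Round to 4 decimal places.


P(not H) = 1 - 0.532 = 0.468
Odds = 0.532 / 0.468 = 1.1368

1.1368


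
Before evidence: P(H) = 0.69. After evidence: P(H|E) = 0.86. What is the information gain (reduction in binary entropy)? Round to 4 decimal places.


Prior entropy = 0.8932
Posterior entropy = 0.5842
Information gain = 0.8932 - 0.5842 = 0.3089

0.3089


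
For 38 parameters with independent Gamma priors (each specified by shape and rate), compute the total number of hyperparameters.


A Gamma prior has 2 hyperparameters per parameter.
Total = 38 * 2 = 76

76


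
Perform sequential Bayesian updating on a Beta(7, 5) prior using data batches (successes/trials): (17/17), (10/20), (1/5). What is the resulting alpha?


Accumulate successes: 28
Posterior alpha = prior alpha + sum of successes
= 7 + 28 = 35

35


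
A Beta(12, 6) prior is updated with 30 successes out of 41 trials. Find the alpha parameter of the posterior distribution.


In the Beta-Binomial conjugate update:
alpha_post = alpha_prior + successes
= 12 + 30
= 42

42


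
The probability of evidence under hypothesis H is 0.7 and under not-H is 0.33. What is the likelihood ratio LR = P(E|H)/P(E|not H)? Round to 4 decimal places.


LR = 0.7 / 0.33
= 2.1212

2.1212


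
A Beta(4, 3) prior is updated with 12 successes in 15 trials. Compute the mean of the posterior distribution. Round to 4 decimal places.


After update: Beta(16, 6)
Mean = 16 / (16 + 6) = 16 / 22
= 0.7273

0.7273


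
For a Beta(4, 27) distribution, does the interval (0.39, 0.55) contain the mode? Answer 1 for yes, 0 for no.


Mode of Beta(a,b) = (a-1)/(a+b-2)
= (4-1)/(4+27-2) = 0.1034
Check: 0.39 <= 0.1034 <= 0.55?
Result: 0

0


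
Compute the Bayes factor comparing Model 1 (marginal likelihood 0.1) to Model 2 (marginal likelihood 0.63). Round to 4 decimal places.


BF12 = marginal likelihood of M1 / marginal likelihood of M2
= 0.1/0.63
= 0.1587

0.1587


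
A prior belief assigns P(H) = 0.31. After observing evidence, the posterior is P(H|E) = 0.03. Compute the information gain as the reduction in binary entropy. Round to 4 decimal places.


H(prior) = -0.31*log2(0.31) - 0.69*log2(0.69)
= 0.8932
H(post) = -0.03*log2(0.03) - 0.97*log2(0.97)
= 0.1944
IG = 0.8932 - 0.1944 = 0.6988

0.6988


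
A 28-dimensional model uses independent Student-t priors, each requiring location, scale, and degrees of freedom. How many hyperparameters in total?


Per parameter: 3 (location, scale, and degrees of freedom).
Total = 28 * 3 = 84

84


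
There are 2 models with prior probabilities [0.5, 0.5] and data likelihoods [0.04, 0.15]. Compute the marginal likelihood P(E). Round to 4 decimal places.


P(E) = sum over models of P(M_i) * P(E|M_i)
= 0.5*0.04 + 0.5*0.15
= 0.095

0.095


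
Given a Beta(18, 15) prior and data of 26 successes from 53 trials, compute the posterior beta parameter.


Number of failures = 53 - 26 = 27
Posterior beta = 15 + 27 = 42

42


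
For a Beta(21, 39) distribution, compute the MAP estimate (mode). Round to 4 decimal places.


MAP = mode = (a-1)/(a+b-2)
= (21-1)/(21+39-2)
= 20/58 = 0.3448

0.3448


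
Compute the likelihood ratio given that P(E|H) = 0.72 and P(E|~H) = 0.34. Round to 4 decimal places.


LR = P(E|H) / P(E|~H)
= 0.72 / 0.34 = 2.1176

2.1176


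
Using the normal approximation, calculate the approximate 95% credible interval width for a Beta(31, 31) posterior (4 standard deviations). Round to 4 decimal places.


Var(Beta) = 31*31/(62^2 * 63) = 0.004
SD = 0.063
Width ~ 4*SD = 0.252

0.252


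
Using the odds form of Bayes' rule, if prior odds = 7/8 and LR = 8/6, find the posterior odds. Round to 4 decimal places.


Bayes' rule in odds form: posterior odds = prior odds * LR
= (7 * 8) / (8 * 6)
= 56/48 = 1.1667

1.1667


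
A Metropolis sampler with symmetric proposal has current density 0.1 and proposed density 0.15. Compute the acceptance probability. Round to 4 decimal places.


For symmetric proposals, acceptance = min(1, pi(x*)/pi(x))
= min(1, 0.15/0.1)
= min(1, 1.5) = 1.0

1.0


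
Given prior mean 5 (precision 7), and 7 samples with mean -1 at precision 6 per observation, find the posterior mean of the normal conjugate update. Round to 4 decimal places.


The posterior mean is a precision-weighted average of prior and data.
Post. prec. = 7 + 42 = 49
Post. mean = (35 + -42)/49 = -7/49 = -0.1429

-0.1429


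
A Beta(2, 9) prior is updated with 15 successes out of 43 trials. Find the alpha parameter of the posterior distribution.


In the Beta-Binomial conjugate update:
alpha_post = alpha_prior + successes
= 2 + 15
= 17

17


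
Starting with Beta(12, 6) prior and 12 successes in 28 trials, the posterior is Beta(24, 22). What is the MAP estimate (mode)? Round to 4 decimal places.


The mode of Beta(a, b) when a > 1 and b > 1 is (a-1)/(a+b-2)
= (24 - 1) / (24 + 22 - 2)
= 23 / 44
= 0.5227

0.5227


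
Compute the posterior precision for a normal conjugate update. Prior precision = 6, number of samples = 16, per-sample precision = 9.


tau_post = tau_0 + n * tau
= 6 + 16 * 9 = 150

150


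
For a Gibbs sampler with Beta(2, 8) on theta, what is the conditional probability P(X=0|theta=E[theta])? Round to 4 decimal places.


E[theta] = 2/(2+8) = 0.2
P(X=0|theta) = 1 - theta = 0.8

0.8


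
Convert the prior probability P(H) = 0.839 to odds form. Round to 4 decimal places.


P(not H) = 1 - 0.839 = 0.161
Odds = 0.839 / 0.161 = 5.2112

5.2112


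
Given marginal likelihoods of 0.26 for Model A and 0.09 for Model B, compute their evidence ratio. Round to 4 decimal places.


Ratio = ML(A) / ML(B) = 0.26/0.09
= 2.8889

2.8889


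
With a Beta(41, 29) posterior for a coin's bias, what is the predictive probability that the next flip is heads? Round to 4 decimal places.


The predictive probability equals the posterior mean.
P(next = heads) = alpha / (alpha + beta)
= 41 / 70 = 0.5857

0.5857


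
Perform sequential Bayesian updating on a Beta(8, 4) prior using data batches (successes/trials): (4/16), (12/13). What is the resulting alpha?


Accumulate successes: 16
Posterior alpha = prior alpha + sum of successes
= 8 + 16 = 24

24


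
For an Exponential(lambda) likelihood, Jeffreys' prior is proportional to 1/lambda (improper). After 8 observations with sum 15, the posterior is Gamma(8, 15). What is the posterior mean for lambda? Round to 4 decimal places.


Posterior = Gamma(n, sum_x) = Gamma(8, 15)
Posterior mean = shape/rate = 8/15
= 0.5333

0.5333


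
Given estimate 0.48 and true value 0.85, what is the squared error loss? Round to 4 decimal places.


Squared error = (estimate - true)^2
Difference = -0.37
Loss = -0.37^2 = 0.1369

0.1369


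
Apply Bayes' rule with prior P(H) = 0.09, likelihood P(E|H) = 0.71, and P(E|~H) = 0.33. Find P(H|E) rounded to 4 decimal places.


Step 1: Compute marginal P(E) = P(E|H)P(H) + P(E|~H)P(~H)
= 0.71*0.09 + 0.33*0.91 = 0.3642
Step 2: P(H|E) = P(E|H)P(H)/P(E) = 0.0639/0.3642
= 0.1755

0.1755


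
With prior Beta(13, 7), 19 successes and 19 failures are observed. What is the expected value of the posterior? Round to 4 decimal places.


Posterior = Beta(32, 26)
E[theta] = alpha/(alpha+beta)
= 32/58 = 0.5517

0.5517


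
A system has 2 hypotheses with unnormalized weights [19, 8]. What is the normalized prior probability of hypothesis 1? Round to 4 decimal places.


The normalized prior is the weight divided by the total.
Total weight = 27
P(H1) = 19 / 27 = 0.7037

0.7037


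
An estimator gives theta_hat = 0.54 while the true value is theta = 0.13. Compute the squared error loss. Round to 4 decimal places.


The squared error loss is (theta_hat - theta)^2
= (0.54 - 0.13)^2
= (0.41)^2 = 0.1681

0.1681


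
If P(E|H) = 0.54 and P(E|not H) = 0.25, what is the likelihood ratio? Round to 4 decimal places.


Likelihood ratio = P(E|H) / P(E|not H)
= 0.54 / 0.25
= 2.16

2.16


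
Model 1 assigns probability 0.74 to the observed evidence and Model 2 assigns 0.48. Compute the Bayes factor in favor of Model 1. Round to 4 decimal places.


BF = P(data|M1) / P(data|M2)
= 0.74 / 0.48 = 1.5417

1.5417


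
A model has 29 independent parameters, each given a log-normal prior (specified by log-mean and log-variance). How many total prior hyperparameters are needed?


Each log-normal prior needs 2 hyperparameters (log-mean and log-variance).
Total = 2 * 29 = 58

58


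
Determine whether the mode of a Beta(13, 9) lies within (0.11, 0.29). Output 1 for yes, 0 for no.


First find the mode: (a-1)/(a+b-2) = 0.6
Is 0.6 in (0.11, 0.29)? 0

0


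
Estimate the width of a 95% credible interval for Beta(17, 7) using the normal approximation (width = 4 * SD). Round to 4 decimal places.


For Beta(a,b): Var = ab/((a+b)^2(a+b+1))
Var = 0.0083, SD = 0.0909
Approximate 95% CI width = 4 * 0.0909 = 0.3636

0.3636


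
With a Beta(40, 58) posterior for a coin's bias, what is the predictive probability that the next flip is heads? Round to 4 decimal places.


The predictive probability equals the posterior mean.
P(next = heads) = alpha / (alpha + beta)
= 40 / 98 = 0.4082

0.4082


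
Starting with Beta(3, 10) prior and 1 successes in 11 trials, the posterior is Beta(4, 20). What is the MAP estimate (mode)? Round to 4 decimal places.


The mode of Beta(a, b) when a > 1 and b > 1 is (a-1)/(a+b-2)
= (4 - 1) / (4 + 20 - 2)
= 3 / 22
= 0.1364

0.1364


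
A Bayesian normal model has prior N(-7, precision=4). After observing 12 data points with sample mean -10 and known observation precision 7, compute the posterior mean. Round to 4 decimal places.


Posterior mean = (prior_precision * prior_mean + n * data_precision * data_mean) / (prior_precision + n * data_precision)
Numerator = 4*-7 + 12*7*-10 = -868
Denominator = 4 + 12*7 = 88
Posterior mean = -9.8636

-9.8636


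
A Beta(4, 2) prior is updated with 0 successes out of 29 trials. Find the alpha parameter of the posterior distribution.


In the Beta-Binomial conjugate update:
alpha_post = alpha_prior + successes
= 4 + 0
= 4

4


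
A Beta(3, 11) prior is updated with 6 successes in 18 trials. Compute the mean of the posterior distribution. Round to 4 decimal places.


After update: Beta(9, 23)
Mean = 9 / (9 + 23) = 9 / 32
= 0.2812

0.2812


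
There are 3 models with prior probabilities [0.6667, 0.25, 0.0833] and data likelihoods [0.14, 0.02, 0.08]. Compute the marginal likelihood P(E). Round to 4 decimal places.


P(E) = sum over models of P(M_i) * P(E|M_i)
= 0.6667*0.14 + 0.25*0.02 + 0.0833*0.08
= 0.105

0.105


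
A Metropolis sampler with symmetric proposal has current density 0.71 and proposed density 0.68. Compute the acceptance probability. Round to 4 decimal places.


For symmetric proposals, acceptance = min(1, pi(x*)/pi(x))
= min(1, 0.68/0.71)
= min(1, 0.9577) = 0.9577

0.9577


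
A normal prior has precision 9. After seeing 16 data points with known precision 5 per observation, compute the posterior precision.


In the conjugate normal model, precisions add:
tau_posterior = tau_prior + n * tau_data
= 9 + 16*5 = 89

89


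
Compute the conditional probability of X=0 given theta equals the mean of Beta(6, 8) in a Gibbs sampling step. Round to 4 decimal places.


Mean of Beta(6, 8) = 0.4286
P(X=0 | theta=0.4286) = 0.5714

0.5714


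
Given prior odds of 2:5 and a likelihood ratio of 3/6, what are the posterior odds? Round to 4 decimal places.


Posterior odds = prior odds * LR
Prior odds = 2/5 = 0.4
LR = 3/6 = 0.5
Posterior odds = 0.4 * 0.5 = 0.2

0.2


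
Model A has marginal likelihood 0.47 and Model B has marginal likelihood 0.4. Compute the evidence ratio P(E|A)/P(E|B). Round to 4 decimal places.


Evidence ratio = P(E|A) / P(E|B)
= 0.47 / 0.4
= 1.175

1.175


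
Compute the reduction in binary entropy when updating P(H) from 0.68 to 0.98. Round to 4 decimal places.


H_before = -p*log2(p) - (1-p)*log2(1-p) for p=0.68: 0.9044
H_after for p=0.98: 0.1414
Reduction = 0.9044 - 0.1414 = 0.7629

0.7629


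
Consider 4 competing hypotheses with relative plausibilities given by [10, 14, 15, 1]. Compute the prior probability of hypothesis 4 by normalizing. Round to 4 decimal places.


Sum of weights = 10 + 14 + 15 + 1 = 40
Normalized prior for H4 = 1 / 40
= 0.025

0.025


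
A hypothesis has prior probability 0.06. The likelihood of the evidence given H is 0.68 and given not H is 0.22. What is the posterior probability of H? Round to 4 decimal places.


Using Bayes' theorem:
P(E) = 0.06 * 0.68 + 0.94 * 0.22
P(E) = 0.2476
P(H|E) = (0.06 * 0.68) / 0.2476 = 0.1648

0.1648


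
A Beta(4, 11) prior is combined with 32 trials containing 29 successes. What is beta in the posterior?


In conjugate updating:
beta_posterior = beta_prior + (n - k)
= 11 + (32 - 29)
= 11 + 3 = 14

14


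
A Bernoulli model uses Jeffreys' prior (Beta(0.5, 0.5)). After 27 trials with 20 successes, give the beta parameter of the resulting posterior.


Posterior = Beta(prior_alpha + successes, prior_beta + failures)
= Beta(0.5 + 20, 0.5 + 7)
Posterior beta = 0.5 + (n - k) = 0.5 + 7 = 7.5

7.5


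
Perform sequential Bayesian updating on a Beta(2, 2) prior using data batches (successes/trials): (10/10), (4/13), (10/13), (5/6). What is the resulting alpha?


Accumulate successes: 29
Posterior alpha = prior alpha + sum of successes
= 2 + 29 = 31

31


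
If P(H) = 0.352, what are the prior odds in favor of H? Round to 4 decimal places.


Prior odds = P(H) / (1 - P(H))
= 0.352 / 0.648
= 0.5432

0.5432


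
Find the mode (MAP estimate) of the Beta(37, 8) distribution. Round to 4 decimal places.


For Beta(a,b) with a,b > 1:
Mode = (a-1)/(a+b-2) = (37-1)/(45-2)
= 36/43 = 0.8372

0.8372


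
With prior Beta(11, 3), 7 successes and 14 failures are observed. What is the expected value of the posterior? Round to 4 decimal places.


Posterior = Beta(18, 17)
E[theta] = alpha/(alpha+beta)
= 18/35 = 0.5143

0.5143


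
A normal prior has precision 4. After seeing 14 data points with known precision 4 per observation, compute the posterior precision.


In the conjugate normal model, precisions add:
tau_posterior = tau_prior + n * tau_data
= 4 + 14*4 = 60

60


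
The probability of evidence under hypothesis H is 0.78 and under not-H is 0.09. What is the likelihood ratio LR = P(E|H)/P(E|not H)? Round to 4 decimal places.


LR = 0.78 / 0.09
= 8.6667

8.6667


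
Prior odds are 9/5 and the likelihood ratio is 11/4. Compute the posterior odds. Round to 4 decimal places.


Posterior odds = prior odds * likelihood ratio
= (9/5) * (11/4)
= 99 / 20
= 4.95

4.95


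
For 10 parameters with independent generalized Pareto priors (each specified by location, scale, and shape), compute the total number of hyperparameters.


A generalized Pareto prior has 3 hyperparameters per parameter.
Total = 10 * 3 = 30

30
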